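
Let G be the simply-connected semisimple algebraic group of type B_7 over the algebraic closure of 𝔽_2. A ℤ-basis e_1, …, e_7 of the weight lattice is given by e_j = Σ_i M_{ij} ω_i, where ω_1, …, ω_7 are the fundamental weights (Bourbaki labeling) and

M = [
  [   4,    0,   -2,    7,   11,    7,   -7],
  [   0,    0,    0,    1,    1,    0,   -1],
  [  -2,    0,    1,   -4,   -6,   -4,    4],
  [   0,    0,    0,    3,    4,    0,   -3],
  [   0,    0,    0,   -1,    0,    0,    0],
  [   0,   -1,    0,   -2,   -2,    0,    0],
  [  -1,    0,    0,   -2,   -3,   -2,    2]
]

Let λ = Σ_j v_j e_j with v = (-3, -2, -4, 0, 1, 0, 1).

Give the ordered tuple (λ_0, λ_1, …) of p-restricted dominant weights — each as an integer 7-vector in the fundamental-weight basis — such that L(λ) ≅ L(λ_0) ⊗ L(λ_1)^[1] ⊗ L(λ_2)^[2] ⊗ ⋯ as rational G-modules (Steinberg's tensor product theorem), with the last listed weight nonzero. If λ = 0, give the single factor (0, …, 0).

ω-coordinates c = M·v, v = (-3, -2, -4, 0, 1, 0, 1):
  c_1 = (4)·(-3) + (0)·(-2) + (-2)·(-4) + 7·0 + 11·1 + 7·0 + (-7)·(1) = 0
  c_2 = (0)·(-3) + (0)·(-2) + (0)·(-4) + 1·0 + 1·1 + 0·0 + (-1)·(1) = 0
  c_3 = (-2)·(-3) + (0)·(-2) + (1)·(-4) + (-4)·(0) + (-6)·(1) + (-4)·(0) + 4·1 = 0
  c_4 = (0)·(-3) + (0)·(-2) + (0)·(-4) + 3·0 + 4·1 + 0·0 + (-3)·(1) = 1
  c_5 = (0)·(-3) + (0)·(-2) + (0)·(-4) + (-1)·(0) + 0·1 + 0·0 + 0·1 = 0
  c_6 = (0)·(-3) + (-1)·(-2) + (0)·(-4) + (-2)·(0) + (-2)·(1) + 0·0 + 0·1 = 0
  c_7 = (-1)·(-3) + (0)·(-2) + (0)·(-4) + (-2)·(0) + (-3)·(1) + (-2)·(0) + 2·1 = 2
Writing each c_i in base p = 2:
  c_1 = 0
  c_2 = 0
  c_3 = 0
  c_4 = 1 = 1·2^0
  c_5 = 0
  c_6 = 0
  c_7 = 2 = 0·2^0 + 1·2^1
λ_0 = (0, 0, 0, 1, 0, 0, 0)
λ_1 = (0, 0, 0, 0, 0, 0, 1)

((0, 0, 0, 1, 0, 0, 0), (0, 0, 0, 0, 0, 0, 1))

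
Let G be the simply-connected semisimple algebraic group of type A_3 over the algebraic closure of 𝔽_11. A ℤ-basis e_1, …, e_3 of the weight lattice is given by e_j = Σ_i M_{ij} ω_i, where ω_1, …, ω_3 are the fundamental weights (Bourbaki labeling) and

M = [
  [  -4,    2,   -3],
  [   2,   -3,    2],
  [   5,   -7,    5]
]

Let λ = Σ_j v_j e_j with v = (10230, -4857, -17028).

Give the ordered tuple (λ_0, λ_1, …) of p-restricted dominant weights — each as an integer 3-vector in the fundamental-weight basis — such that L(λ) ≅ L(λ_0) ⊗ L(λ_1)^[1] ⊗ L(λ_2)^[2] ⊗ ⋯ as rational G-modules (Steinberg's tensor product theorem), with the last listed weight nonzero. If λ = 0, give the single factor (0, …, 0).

((10, 7, 9), (7, 0, 0), (3, 8, 0))

In the fundamental-weight basis, λ has coordinates c = M·v (v = (10230, -4857, -17028)):
  c_1 = (-4)·(10230) + (2)·(-4857) + (-3)·(-17028) = 450
  c_2 = 2·10230 + (-3)·(-4857) + (2)·(-17028) = 975
  c_3 = 5·10230 + (-7)·(-4857) + (5)·(-17028) = 9
Expand coordinatewise in base 11:
  c_1 = 450 = 10·11^0 + 7·11^1 + 3·11^2
  c_2 = 975 = 7·11^0 + 0·11^1 + 8·11^2
  c_3 = 9 = 9·11^0
Factor λ_0 = (10, 7, 9)
Factor λ_1 = (7, 0, 0)
Factor λ_2 = (3, 8, 0)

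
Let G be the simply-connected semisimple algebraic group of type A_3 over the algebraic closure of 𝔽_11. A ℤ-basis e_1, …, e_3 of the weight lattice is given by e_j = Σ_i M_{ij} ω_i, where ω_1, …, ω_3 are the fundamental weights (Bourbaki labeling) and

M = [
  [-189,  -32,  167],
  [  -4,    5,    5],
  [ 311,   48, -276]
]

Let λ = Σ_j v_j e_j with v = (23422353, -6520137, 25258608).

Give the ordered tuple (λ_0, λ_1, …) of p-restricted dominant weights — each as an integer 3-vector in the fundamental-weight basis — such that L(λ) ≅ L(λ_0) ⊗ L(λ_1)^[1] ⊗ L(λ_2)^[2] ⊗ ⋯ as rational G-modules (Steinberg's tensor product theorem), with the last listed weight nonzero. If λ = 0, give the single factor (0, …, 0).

In the fundamental-weight basis, λ has coordinates c = M·v (v = (23422353, -6520137, 25258608)):
  c_1 = -189*23422353 + -32*-6520137 + 167*25258608 = 7203
  c_2 = -4*23422353 + 5*-6520137 + 5*25258608 = 2943
  c_3 = 311*23422353 + 48*-6520137 + -276*25258608 = 9399
p = 11; digits c_i = Σ_j d_{ij}·11^j, 0 ≤ d_{ij} < 11:
  c_1 = 7203 = 9·11^0 + 5·11^1 + 4·11^2 + 5·11^3
  c_2 = 2943 = 6·11^0 + 3·11^1 + 2·11^2 + 2·11^3
  c_3 = 9399 = 5·11^0 + 7·11^1 + 0·11^2 + 7·11^3
λ_0 = (9, 6, 5)
λ_1 = (5, 3, 7)
λ_2 = (4, 2, 0)
λ_3 = (5, 2, 7)

((9, 6, 5), (5, 3, 7), (4, 2, 0), (5, 2, 7))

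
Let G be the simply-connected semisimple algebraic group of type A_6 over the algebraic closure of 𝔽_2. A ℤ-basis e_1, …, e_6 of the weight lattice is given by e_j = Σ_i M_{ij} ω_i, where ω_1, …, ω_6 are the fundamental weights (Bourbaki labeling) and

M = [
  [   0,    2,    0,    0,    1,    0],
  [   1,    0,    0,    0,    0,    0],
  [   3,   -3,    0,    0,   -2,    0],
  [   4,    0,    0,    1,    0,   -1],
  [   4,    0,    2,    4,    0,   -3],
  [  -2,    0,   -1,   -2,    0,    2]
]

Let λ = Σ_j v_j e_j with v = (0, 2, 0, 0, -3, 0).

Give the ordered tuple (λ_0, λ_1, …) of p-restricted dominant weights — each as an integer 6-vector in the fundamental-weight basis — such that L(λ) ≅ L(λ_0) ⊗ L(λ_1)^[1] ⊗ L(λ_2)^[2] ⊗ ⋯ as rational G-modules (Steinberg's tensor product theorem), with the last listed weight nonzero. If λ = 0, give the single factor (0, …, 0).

Change of basis e → ω: c = M·v where v = (0, 2, 0, 0, -3, 0):
  c_1 = 0*0 + 2*2 + 0*0 + 0*0 + 1*-3 + 0*0 = 1
  c_2 = 1*0 + 0*2 + 0*0 + 0*0 + 0*-3 + 0*0 = 0
  c_3 = 3*0 + -3*2 + 0*0 + 0*0 + -2*-3 + 0*0 = 0
  c_4 = 4*0 + 0*2 + 0*0 + 1*0 + 0*-3 + -1*0 = 0
  c_5 = 4*0 + 0*2 + 2*0 + 4*0 + 0*-3 + -3*0 = 0
  c_6 = -2*0 + 0*2 + -1*0 + -2*0 + 0*-3 + 2*0 = 0
Base-2 expansion of each c_i:
  c_1 = 1 = 1·2^0
  c_2 = 0
  c_3 = 0
  c_4 = 0
  c_5 = 0
  c_6 = 0
Factor λ_0 = (1, 0, 0, 0, 0, 0)

((1, 0, 0, 0, 0, 0),)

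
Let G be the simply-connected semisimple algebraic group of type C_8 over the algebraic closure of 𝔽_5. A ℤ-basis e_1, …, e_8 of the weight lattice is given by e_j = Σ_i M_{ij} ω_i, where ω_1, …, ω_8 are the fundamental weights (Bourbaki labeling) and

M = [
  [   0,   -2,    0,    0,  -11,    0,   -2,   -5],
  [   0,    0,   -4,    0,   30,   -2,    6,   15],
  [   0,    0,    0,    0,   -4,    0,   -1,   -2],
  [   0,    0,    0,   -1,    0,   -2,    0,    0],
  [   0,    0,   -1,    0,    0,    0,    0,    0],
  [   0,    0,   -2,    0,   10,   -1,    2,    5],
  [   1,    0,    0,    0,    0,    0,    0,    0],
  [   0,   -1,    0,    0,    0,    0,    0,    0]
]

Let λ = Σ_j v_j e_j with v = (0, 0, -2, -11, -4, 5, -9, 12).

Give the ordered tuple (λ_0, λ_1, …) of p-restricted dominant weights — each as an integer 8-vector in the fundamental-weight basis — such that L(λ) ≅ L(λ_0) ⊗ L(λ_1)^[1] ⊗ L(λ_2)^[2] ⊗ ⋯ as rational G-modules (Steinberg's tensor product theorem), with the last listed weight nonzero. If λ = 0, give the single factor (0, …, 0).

Change of basis e → ω: c = M·v where v = (0, 0, -2, -11, -4, 5, -9, 12):
  c_1 = 0·0 + (-2)·(0) + (0)·(-2) + (0)·(-11) + (-11)·(-4) + 0·5 + (-2)·(-9) + (-5)·(12) = 2
  c_2 = 0·0 + 0·0 + (-4)·(-2) + (0)·(-11) + (30)·(-4) + (-2)·(5) + (6)·(-9) + 15·12 = 4
  c_3 = 0·0 + 0·0 + (0)·(-2) + (0)·(-11) + (-4)·(-4) + 0·5 + (-1)·(-9) + (-2)·(12) = 1
  c_4 = 0·0 + 0·0 + (0)·(-2) + (-1)·(-11) + (0)·(-4) + (-2)·(5) + (0)·(-9) + 0·12 = 1
  c_5 = 0·0 + 0·0 + (-1)·(-2) + (0)·(-11) + (0)·(-4) + 0·5 + (0)·(-9) + 0·12 = 2
  c_6 = 0·0 + 0·0 + (-2)·(-2) + (0)·(-11) + (10)·(-4) + (-1)·(5) + (2)·(-9) + 5·12 = 1
  c_7 = 1·0 + 0·0 + (0)·(-2) + (0)·(-11) + (0)·(-4) + 0·5 + (0)·(-9) + 0·12 = 0
  c_8 = 0·0 + (-1)·(0) + (0)·(-2) + (0)·(-11) + (0)·(-4) + 0·5 + (0)·(-9) + 0·12 = 0
Expand coordinatewise in base 5:
  c_1 = 2 = 2·5^0
  c_2 = 4 = 4·5^0
  c_3 = 1 = 1·5^0
  c_4 = 1 = 1·5^0
  c_5 = 2 = 2·5^0
  c_6 = 1 = 1·5^0
  c_7 = 0
  c_8 = 0
Factor λ_0 = (2, 4, 1, 1, 2, 1, 0, 0)

((2, 4, 1, 1, 2, 1, 0, 0),)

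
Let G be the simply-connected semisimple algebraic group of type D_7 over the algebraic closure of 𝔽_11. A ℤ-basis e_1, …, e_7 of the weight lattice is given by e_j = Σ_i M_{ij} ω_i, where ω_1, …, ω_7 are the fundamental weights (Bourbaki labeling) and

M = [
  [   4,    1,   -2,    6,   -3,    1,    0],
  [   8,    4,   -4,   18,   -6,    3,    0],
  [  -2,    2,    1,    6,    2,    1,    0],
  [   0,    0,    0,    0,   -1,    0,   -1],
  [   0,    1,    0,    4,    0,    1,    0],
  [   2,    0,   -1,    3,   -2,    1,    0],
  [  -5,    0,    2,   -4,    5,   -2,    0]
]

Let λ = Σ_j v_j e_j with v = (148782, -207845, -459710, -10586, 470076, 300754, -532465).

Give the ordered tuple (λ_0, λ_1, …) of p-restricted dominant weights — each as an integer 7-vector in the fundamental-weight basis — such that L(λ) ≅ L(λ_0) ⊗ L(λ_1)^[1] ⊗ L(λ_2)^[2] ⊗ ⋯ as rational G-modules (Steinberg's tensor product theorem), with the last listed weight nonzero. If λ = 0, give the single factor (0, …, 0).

ω-coordinates c = M·v, v = (148782, -207845, -459710, -10586, 470076, 300754, -532465):
  c_1 = 4*148782 + 1*-207845 + -2*-459710 + 6*-10586 + -3*470076 + 1*300754 + 0*-532465 = 133713
  c_2 = 8*148782 + 4*-207845 + -4*-459710 + 18*-10586 + -6*470076 + 3*300754 + 0*-532465 = 88974
  c_3 = -2*148782 + 2*-207845 + 1*-459710 + 6*-10586 + 2*470076 + 1*300754 + 0*-532465 = 4426
  c_4 = 0*148782 + 0*-207845 + 0*-459710 + 0*-10586 + -1*470076 + 0*300754 + -1*-532465 = 62389
  c_5 = 0*148782 + 1*-207845 + 0*-459710 + 4*-10586 + 0*470076 + 1*300754 + 0*-532465 = 50565
  c_6 = 2*148782 + 0*-207845 + -1*-459710 + 3*-10586 + -2*470076 + 1*300754 + 0*-532465 = 86118
  c_7 = -5*148782 + 0*-207845 + 2*-459710 + -4*-10586 + 5*470076 + -2*300754 + 0*-532465 = 127886
p = 11; digits c_i = Σ_j d_{ij}·11^j, 0 ≤ d_{ij} < 11:
  c_1 = 133713 = 8·11^0 + 0·11^1 + 5·11^2 + 1·11^3 + 9·11^4
  c_2 = 88974 = 6·11^0 + 3·11^1 + 9·11^2 + 0·11^3 + 6·11^4
  c_3 = 4426 = 4·11^0 + 6·11^1 + 3·11^2 + 3·11^3
  c_4 = 62389 = 8·11^0 + 6·11^1 + 9·11^2 + 2·11^3 + 4·11^4
  c_5 = 50565 = 9·11^0 + 9·11^1 + 10·11^2 + 4·11^3 + 3·11^4
  c_6 = 86118 = 10·11^0 + 7·11^1 + 7·11^2 + 9·11^3 + 5·11^4
  c_7 = 127886 = 0·11^0 + 10·11^1 + 0·11^2 + 8·11^3 + 8·11^4
Factor λ_0 = (8, 6, 4, 8, 9, 10, 0)
Factor λ_1 = (0, 3, 6, 6, 9, 7, 10)
Factor λ_2 = (5, 9, 3, 9, 10, 7, 0)
Factor λ_3 = (1, 0, 3, 2, 4, 9, 8)
Factor λ_4 = (9, 6, 0, 4, 3, 5, 8)

((8, 6, 4, 8, 9, 10, 0), (0, 3, 6, 6, 9, 7, 10), (5, 9, 3, 9, 10, 7, 0), (1, 0, 3, 2, 4, 9, 8), (9, 6, 0, 4, 3, 5, 8))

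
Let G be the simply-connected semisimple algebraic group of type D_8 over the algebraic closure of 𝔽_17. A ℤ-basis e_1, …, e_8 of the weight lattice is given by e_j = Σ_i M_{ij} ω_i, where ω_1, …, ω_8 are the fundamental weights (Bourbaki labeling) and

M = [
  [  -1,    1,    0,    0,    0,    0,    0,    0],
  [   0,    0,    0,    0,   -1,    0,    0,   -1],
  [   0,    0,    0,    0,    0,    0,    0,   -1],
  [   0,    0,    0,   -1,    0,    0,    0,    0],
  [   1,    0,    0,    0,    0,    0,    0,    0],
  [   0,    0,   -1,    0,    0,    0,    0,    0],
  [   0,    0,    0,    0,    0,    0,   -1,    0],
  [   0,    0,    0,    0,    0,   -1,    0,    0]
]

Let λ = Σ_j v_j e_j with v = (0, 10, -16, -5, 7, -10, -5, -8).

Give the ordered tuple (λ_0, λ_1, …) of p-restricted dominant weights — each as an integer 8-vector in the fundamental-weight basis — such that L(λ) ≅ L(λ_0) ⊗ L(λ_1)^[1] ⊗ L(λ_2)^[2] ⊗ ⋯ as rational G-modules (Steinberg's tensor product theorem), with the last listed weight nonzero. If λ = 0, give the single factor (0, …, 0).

Converting to the ω-basis (c_i = row i of M dotted with v = (0, 10, -16, -5, 7, -10, -5, -8)):
  c_1 = (-1)·(0) + 1·10 + (0)·(-16) + (0)·(-5) + 0·7 + (0)·(-10) + (0)·(-5) + (0)·(-8) = 10
  c_2 = 0·0 + 0·10 + (0)·(-16) + (0)·(-5) + (-1)·(7) + (0)·(-10) + (0)·(-5) + (-1)·(-8) = 1
  c_3 = 0·0 + 0·10 + (0)·(-16) + (0)·(-5) + 0·7 + (0)·(-10) + (0)·(-5) + (-1)·(-8) = 8
  c_4 = 0·0 + 0·10 + (0)·(-16) + (-1)·(-5) + 0·7 + (0)·(-10) + (0)·(-5) + (0)·(-8) = 5
  c_5 = 1·0 + 0·10 + (0)·(-16) + (0)·(-5) + 0·7 + (0)·(-10) + (0)·(-5) + (0)·(-8) = 0
  c_6 = 0·0 + 0·10 + (-1)·(-16) + (0)·(-5) + 0·7 + (0)·(-10) + (0)·(-5) + (0)·(-8) = 16
  c_7 = 0·0 + 0·10 + (0)·(-16) + (0)·(-5) + 0·7 + (0)·(-10) + (-1)·(-5) + (0)·(-8) = 5
  c_8 = 0·0 + 0·10 + (0)·(-16) + (0)·(-5) + 0·7 + (-1)·(-10) + (0)·(-5) + (0)·(-8) = 10
p = 17; digits c_i = Σ_j d_{ij}·17^j, 0 ≤ d_{ij} < 17:
  c_1 = 10 = 10·17^0
  c_2 = 1 = 1·17^0
  c_3 = 8 = 8·17^0
  c_4 = 5 = 5·17^0
  c_5 = 0
  c_6 = 16 = 16·17^0
  c_7 = 5 = 5·17^0
  c_8 = 10 = 10·17^0
Factor λ_0 = (10, 1, 8, 5, 0, 16, 5, 10)

((10, 1, 8, 5, 0, 16, 5, 10),)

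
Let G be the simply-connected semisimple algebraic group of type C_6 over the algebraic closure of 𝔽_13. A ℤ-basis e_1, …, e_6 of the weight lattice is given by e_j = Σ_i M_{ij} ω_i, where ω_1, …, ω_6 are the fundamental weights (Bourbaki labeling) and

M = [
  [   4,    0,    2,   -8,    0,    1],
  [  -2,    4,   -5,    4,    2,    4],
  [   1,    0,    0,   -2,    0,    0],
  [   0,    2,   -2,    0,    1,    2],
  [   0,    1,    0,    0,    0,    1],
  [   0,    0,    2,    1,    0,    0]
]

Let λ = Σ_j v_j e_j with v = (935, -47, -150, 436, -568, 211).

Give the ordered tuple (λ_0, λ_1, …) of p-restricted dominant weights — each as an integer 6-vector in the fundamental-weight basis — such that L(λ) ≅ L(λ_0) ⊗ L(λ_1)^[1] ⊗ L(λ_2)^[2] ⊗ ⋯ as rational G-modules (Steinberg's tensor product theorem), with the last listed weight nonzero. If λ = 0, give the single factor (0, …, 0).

((7, 1, 11, 8, 8, 6), (12, 11, 4, 4, 12, 10))

Change of basis e → ω: c = M·v where v = (935, -47, -150, 436, -568, 211):
  c_1 = (4)·(935) + (0)·(-47) + (2)·(-150) + (-8)·(436) + (0)·(-568) + (1)·(211) = 163
  c_2 = (-2)·(935) + (4)·(-47) + (-5)·(-150) + (4)·(436) + (2)·(-568) + (4)·(211) = 144
  c_3 = (1)·(935) + (0)·(-47) + (0)·(-150) + (-2)·(436) + (0)·(-568) + (0)·(211) = 63
  c_4 = (0)·(935) + (2)·(-47) + (-2)·(-150) + (0)·(436) + (1)·(-568) + (2)·(211) = 60
  c_5 = (0)·(935) + (1)·(-47) + (0)·(-150) + (0)·(436) + (0)·(-568) + (1)·(211) = 164
  c_6 = (0)·(935) + (0)·(-47) + (2)·(-150) + (1)·(436) + (0)·(-568) + (0)·(211) = 136
Expand coordinatewise in base 13:
  c_1 = 163 = 7·13^0 + 12·13^1
  c_2 = 144 = 1·13^0 + 11·13^1
  c_3 = 63 = 11·13^0 + 4·13^1
  c_4 = 60 = 8·13^0 + 4·13^1
  c_5 = 164 = 8·13^0 + 12·13^1
  c_6 = 136 = 6·13^0 + 10·13^1
p-restricted factor λ_0 = (7, 1, 11, 8, 8, 6)
p-restricted factor λ_1 = (12, 11, 4, 4, 12, 10)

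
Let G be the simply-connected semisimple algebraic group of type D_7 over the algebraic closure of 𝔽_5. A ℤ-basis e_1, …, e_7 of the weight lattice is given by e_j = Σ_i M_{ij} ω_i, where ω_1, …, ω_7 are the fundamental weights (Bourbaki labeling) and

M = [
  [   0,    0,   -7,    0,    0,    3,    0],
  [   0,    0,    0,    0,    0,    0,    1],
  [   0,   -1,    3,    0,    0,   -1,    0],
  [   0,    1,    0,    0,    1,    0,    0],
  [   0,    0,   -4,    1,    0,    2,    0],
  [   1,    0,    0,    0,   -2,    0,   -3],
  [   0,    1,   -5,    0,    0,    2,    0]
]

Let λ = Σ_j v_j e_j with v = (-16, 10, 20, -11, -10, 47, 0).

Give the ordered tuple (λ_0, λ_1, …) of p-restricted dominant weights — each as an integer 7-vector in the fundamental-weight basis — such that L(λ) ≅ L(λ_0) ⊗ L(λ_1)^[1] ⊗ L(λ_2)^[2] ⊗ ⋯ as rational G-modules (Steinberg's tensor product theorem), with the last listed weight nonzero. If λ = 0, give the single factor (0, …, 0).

In the fundamental-weight basis, λ has coordinates c = M·v (v = (-16, 10, 20, -11, -10, 47, 0)):
  c_1 = 0*-16 + 0*10 + -7*20 + 0*-11 + 0*-10 + 3*47 + 0*0 = 1
  c_2 = 0*-16 + 0*10 + 0*20 + 0*-11 + 0*-10 + 0*47 + 1*0 = 0
  c_3 = 0*-16 + -1*10 + 3*20 + 0*-11 + 0*-10 + -1*47 + 0*0 = 3
  c_4 = 0*-16 + 1*10 + 0*20 + 0*-11 + 1*-10 + 0*47 + 0*0 = 0
  c_5 = 0*-16 + 0*10 + -4*20 + 1*-11 + 0*-10 + 2*47 + 0*0 = 3
  c_6 = 1*-16 + 0*10 + 0*20 + 0*-11 + -2*-10 + 0*47 + -3*0 = 4
  c_7 = 0*-16 + 1*10 + -5*20 + 0*-11 + 0*-10 + 2*47 + 0*0 = 4
Expand coordinatewise in base 5:
  c_1 = 1 = 1·5^0
  c_2 = 0
  c_3 = 3 = 3·5^0
  c_4 = 0
  c_5 = 3 = 3·5^0
  c_6 = 4 = 4·5^0
  c_7 = 4 = 4·5^0
Factor λ_0 = (1, 0, 3, 0, 3, 4, 4)

((1, 0, 3, 0, 3, 4, 4),)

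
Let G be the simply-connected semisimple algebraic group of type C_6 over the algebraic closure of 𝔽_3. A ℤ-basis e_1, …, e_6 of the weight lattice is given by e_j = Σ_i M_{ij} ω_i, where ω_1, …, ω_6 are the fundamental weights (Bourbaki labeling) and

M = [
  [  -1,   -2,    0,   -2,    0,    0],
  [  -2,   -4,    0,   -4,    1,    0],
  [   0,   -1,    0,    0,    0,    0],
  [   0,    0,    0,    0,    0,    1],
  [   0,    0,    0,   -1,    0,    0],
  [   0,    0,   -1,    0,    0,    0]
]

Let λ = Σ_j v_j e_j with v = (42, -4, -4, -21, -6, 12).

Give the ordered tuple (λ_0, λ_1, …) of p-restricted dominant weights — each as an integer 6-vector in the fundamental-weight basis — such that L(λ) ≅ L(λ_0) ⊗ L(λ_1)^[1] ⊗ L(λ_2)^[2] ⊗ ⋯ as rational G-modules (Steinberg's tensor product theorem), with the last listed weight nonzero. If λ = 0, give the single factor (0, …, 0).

ω-coordinates c = M·v, v = (42, -4, -4, -21, -6, 12):
  c_1 = -1*42 + -2*-4 + 0*-4 + -2*-21 + 0*-6 + 0*12 = 8
  c_2 = -2*42 + -4*-4 + 0*-4 + -4*-21 + 1*-6 + 0*12 = 10
  c_3 = 0*42 + -1*-4 + 0*-4 + 0*-21 + 0*-6 + 0*12 = 4
  c_4 = 0*42 + 0*-4 + 0*-4 + 0*-21 + 0*-6 + 1*12 = 12
  c_5 = 0*42 + 0*-4 + 0*-4 + -1*-21 + 0*-6 + 0*12 = 21
  c_6 = 0*42 + 0*-4 + -1*-4 + 0*-21 + 0*-6 + 0*12 = 4
Base-3 expansion of each c_i:
  c_1 = 8 = 2·3^0 + 2·3^1
  c_2 = 10 = 1·3^0 + 0·3^1 + 1·3^2
  c_3 = 4 = 1·3^0 + 1·3^1
  c_4 = 12 = 0·3^0 + 1·3^1 + 1·3^2
  c_5 = 21 = 0·3^0 + 1·3^1 + 2·3^2
  c_6 = 4 = 1·3^0 + 1·3^1
λ_0 = (2, 1, 1, 0, 0, 1)
λ_1 = (2, 0, 1, 1, 1, 1)
λ_2 = (0, 1, 0, 1, 2, 0)

((2, 1, 1, 0, 0, 1), (2, 0, 1, 1, 1, 1), (0, 1, 0, 1, 2, 0))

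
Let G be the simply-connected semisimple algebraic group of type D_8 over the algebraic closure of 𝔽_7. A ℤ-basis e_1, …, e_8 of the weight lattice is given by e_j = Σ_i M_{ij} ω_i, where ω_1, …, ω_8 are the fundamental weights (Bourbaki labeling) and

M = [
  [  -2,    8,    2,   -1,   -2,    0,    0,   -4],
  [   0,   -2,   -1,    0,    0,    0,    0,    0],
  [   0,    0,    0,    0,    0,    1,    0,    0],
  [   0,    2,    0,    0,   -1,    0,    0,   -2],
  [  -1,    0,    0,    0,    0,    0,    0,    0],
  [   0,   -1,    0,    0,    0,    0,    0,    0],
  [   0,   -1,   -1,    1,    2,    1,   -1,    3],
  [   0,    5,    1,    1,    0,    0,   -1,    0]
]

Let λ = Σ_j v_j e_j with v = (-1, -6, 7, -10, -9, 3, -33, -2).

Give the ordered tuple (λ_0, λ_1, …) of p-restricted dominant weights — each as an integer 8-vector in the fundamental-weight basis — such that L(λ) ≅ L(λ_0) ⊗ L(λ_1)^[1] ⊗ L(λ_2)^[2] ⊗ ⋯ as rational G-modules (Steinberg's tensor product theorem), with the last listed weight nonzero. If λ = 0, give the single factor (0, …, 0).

((4, 5, 3, 1, 1, 6, 1, 0),)

In the fundamental-weight basis, λ has coordinates c = M·v (v = (-1, -6, 7, -10, -9, 3, -33, -2)):
  c_1 = -2*-1 + 8*-6 + 2*7 + -1*-10 + -2*-9 + 0*3 + 0*-33 + -4*-2 = 4
  c_2 = 0*-1 + -2*-6 + -1*7 + 0*-10 + 0*-9 + 0*3 + 0*-33 + 0*-2 = 5
  c_3 = 0*-1 + 0*-6 + 0*7 + 0*-10 + 0*-9 + 1*3 + 0*-33 + 0*-2 = 3
  c_4 = 0*-1 + 2*-6 + 0*7 + 0*-10 + -1*-9 + 0*3 + 0*-33 + -2*-2 = 1
  c_5 = -1*-1 + 0*-6 + 0*7 + 0*-10 + 0*-9 + 0*3 + 0*-33 + 0*-2 = 1
  c_6 = 0*-1 + -1*-6 + 0*7 + 0*-10 + 0*-9 + 0*3 + 0*-33 + 0*-2 = 6
  c_7 = 0*-1 + -1*-6 + -1*7 + 1*-10 + 2*-9 + 1*3 + -1*-33 + 3*-2 = 1
  c_8 = 0*-1 + 5*-6 + 1*7 + 1*-10 + 0*-9 + 0*3 + -1*-33 + 0*-2 = 0
p = 7; digits c_i = Σ_j d_{ij}·7^j, 0 ≤ d_{ij} < 7:
  c_1 = 4 = 4·7^0
  c_2 = 5 = 5·7^0
  c_3 = 3 = 3·7^0
  c_4 = 1 = 1·7^0
  c_5 = 1 = 1·7^0
  c_6 = 6 = 6·7^0
  c_7 = 1 = 1·7^0
  c_8 = 0
λ_0 = (4, 5, 3, 1, 1, 6, 1, 0)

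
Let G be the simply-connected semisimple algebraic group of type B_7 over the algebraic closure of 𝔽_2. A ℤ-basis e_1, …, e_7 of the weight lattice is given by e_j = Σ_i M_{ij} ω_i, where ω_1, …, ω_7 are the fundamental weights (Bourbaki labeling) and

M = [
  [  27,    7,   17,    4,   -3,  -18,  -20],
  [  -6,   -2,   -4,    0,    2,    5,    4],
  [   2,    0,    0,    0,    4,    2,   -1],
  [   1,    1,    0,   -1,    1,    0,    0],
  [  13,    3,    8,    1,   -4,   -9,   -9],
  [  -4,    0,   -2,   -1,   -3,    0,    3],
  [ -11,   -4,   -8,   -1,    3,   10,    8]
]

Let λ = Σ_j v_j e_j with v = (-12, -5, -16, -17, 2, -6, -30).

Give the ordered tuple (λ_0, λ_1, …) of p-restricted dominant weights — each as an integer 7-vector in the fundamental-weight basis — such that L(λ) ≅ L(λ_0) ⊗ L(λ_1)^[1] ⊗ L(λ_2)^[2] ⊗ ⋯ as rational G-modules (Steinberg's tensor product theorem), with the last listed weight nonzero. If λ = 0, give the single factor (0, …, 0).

Change of basis e → ω: c = M·v where v = (-12, -5, -16, -17, 2, -6, -30):
  c_1 = 27*-12 + 7*-5 + 17*-16 + 4*-17 + -3*2 + -18*-6 + -20*-30 = 3
  c_2 = -6*-12 + -2*-5 + -4*-16 + 0*-17 + 2*2 + 5*-6 + 4*-30 = 0
  c_3 = 2*-12 + 0*-5 + 0*-16 + 0*-17 + 4*2 + 2*-6 + -1*-30 = 2
  c_4 = 1*-12 + 1*-5 + 0*-16 + -1*-17 + 1*2 + 0*-6 + 0*-30 = 2
  c_5 = 13*-12 + 3*-5 + 8*-16 + 1*-17 + -4*2 + -9*-6 + -9*-30 = 0
  c_6 = -4*-12 + 0*-5 + -2*-16 + -1*-17 + -3*2 + 0*-6 + 3*-30 = 1
  c_7 = -11*-12 + -4*-5 + -8*-16 + -1*-17 + 3*2 + 10*-6 + 8*-30 = 3
Base-2 expansion of each c_i:
  c_1 = 3 = 1·2^0 + 1·2^1
  c_2 = 0
  c_3 = 2 = 0·2^0 + 1·2^1
  c_4 = 2 = 0·2^0 + 1·2^1
  c_5 = 0
  c_6 = 1 = 1·2^0
  c_7 = 3 = 1·2^0 + 1·2^1
Factor λ_0 = (1, 0, 0, 0, 0, 1, 1)
Factor λ_1 = (1, 0, 1, 1, 0, 0, 1)

((1, 0, 0, 0, 0, 1, 1), (1, 0, 1, 1, 0, 0, 1))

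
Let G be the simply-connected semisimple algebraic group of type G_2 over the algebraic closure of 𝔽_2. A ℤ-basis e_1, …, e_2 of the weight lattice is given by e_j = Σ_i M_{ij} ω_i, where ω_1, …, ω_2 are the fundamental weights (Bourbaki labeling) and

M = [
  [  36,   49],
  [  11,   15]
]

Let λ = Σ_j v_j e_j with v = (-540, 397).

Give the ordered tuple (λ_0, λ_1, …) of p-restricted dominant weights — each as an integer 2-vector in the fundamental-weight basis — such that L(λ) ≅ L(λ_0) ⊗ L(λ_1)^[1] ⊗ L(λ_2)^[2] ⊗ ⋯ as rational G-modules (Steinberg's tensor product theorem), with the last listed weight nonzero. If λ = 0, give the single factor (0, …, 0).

((1, 1), (0, 1), (1, 1), (1, 1))

Change of basis e → ω: c = M·v where v = (-540, 397):
  c_1 = (36)·(-540) + 49·397 = 13
  c_2 = (11)·(-540) + 15·397 = 15
Expand coordinatewise in base 2:
  c_1 = 13 = 1·2^0 + 0·2^1 + 1·2^2 + 1·2^3
  c_2 = 15 = 1·2^0 + 1·2^1 + 1·2^2 + 1·2^3
λ_0 = (1, 1)
λ_1 = (0, 1)
λ_2 = (1, 1)
λ_3 = (1, 1)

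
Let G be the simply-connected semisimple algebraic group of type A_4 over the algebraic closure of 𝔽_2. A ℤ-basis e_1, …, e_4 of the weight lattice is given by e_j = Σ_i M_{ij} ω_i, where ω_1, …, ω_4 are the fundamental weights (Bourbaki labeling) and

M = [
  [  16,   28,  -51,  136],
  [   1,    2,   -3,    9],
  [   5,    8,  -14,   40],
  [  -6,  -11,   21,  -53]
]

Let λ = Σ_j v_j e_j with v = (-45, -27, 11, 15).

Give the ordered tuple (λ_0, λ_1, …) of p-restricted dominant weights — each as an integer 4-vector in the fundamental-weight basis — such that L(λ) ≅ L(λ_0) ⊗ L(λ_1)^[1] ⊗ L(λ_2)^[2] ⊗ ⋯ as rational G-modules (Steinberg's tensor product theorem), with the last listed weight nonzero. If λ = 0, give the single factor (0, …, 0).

((1, 1, 1, 1), (1, 1, 0, 1), (0, 0, 1, 0))

Converting to the ω-basis (c_i = row i of M dotted with v = (-45, -27, 11, 15)):
  c_1 = 16*-45 + 28*-27 + -51*11 + 136*15 = 3
  c_2 = 1*-45 + 2*-27 + -3*11 + 9*15 = 3
  c_3 = 5*-45 + 8*-27 + -14*11 + 40*15 = 5
  c_4 = -6*-45 + -11*-27 + 21*11 + -53*15 = 3
p = 2; digits c_i = Σ_j d_{ij}·2^j, 0 ≤ d_{ij} < 2:
  c_1 = 3 = 1·2^0 + 1·2^1
  c_2 = 3 = 1·2^0 + 1·2^1
  c_3 = 5 = 1·2^0 + 0·2^1 + 1·2^2
  c_4 = 3 = 1·2^0 + 1·2^1
λ_0 = (1, 1, 1, 1)
λ_1 = (1, 1, 0, 1)
λ_2 = (0, 0, 1, 0)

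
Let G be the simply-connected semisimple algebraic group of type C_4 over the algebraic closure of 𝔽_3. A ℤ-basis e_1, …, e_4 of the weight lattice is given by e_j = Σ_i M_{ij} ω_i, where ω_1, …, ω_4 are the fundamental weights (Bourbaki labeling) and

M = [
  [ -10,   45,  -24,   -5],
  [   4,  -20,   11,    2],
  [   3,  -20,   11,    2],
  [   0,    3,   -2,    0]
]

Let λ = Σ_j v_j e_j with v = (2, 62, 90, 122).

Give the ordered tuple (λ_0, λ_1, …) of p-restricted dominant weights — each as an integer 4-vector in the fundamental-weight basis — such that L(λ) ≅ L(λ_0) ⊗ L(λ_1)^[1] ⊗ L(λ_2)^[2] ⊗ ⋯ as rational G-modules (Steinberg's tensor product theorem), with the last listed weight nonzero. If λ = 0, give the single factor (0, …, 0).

((0, 2, 0, 0), (0, 0, 0, 2))

ω-coordinates c = M·v, v = (2, 62, 90, 122):
  c_1 = (-10)·(2) + 45·62 + (-24)·(90) + (-5)·(122) = 0
  c_2 = 4·2 + (-20)·(62) + 11·90 + 2·122 = 2
  c_3 = 3·2 + (-20)·(62) + 11·90 + 2·122 = 0
  c_4 = 0·2 + 3·62 + (-2)·(90) + 0·122 = 6
p = 3; digits c_i = Σ_j d_{ij}·3^j, 0 ≤ d_{ij} < 3:
  c_1 = 0
  c_2 = 2 = 2·3^0
  c_3 = 0
  c_4 = 6 = 0·3^0 + 2·3^1
p-restricted factor λ_0 = (0, 2, 0, 0)
p-restricted factor λ_1 = (0, 0, 0, 2)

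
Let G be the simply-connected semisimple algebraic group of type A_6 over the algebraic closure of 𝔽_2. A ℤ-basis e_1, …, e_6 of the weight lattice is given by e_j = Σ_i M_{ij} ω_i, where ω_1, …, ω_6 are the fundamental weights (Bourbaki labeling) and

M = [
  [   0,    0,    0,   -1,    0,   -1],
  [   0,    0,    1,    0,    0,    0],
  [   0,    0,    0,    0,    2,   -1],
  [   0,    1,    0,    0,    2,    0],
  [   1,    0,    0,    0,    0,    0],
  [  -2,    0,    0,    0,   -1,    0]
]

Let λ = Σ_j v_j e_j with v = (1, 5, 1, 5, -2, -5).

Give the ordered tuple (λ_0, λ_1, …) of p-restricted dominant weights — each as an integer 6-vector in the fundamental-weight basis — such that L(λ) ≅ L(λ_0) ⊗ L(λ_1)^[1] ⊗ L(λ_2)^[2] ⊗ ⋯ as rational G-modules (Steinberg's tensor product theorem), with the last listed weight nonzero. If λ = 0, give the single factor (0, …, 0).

ω-coordinates c = M·v, v = (1, 5, 1, 5, -2, -5):
  c_1 = 0*1 + 0*5 + 0*1 + -1*5 + 0*-2 + -1*-5 = 0
  c_2 = 0*1 + 0*5 + 1*1 + 0*5 + 0*-2 + 0*-5 = 1
  c_3 = 0*1 + 0*5 + 0*1 + 0*5 + 2*-2 + -1*-5 = 1
  c_4 = 0*1 + 1*5 + 0*1 + 0*5 + 2*-2 + 0*-5 = 1
  c_5 = 1*1 + 0*5 + 0*1 + 0*5 + 0*-2 + 0*-5 = 1
  c_6 = -2*1 + 0*5 + 0*1 + 0*5 + -1*-2 + 0*-5 = 0
Writing each c_i in base p = 2:
  c_1 = 0
  c_2 = 1 = 1·2^0
  c_3 = 1 = 1·2^0
  c_4 = 1 = 1·2^0
  c_5 = 1 = 1·2^0
  c_6 = 0
Factor λ_0 = (0, 1, 1, 1, 1, 0)

((0, 1, 1, 1, 1, 0),)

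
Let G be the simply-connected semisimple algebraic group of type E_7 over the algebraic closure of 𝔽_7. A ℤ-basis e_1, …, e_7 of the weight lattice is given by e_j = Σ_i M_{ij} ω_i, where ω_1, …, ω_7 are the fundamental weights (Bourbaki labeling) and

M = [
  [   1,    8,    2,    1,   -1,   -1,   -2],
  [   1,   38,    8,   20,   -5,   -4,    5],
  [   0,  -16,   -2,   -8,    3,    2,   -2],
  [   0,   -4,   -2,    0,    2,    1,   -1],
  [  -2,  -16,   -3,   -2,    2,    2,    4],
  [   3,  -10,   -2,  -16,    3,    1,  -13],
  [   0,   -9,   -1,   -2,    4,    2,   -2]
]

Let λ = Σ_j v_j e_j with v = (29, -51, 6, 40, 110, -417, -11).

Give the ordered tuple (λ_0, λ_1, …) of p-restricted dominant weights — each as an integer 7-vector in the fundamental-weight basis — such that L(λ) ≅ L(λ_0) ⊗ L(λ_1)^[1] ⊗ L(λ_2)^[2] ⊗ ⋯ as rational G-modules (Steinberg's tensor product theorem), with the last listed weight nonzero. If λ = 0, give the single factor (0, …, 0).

((2, 2, 2, 6, 2, 1, 1),)

Change of basis e → ω: c = M·v where v = (29, -51, 6, 40, 110, -417, -11):
  c_1 = (1)·(29) + (8)·(-51) + (2)·(6) + (1)·(40) + (-1)·(110) + (-1)·(-417) + (-2)·(-11) = 2
  c_2 = (1)·(29) + (38)·(-51) + (8)·(6) + (20)·(40) + (-5)·(110) + (-4)·(-417) + (5)·(-11) = 2
  c_3 = (0)·(29) + (-16)·(-51) + (-2)·(6) + (-8)·(40) + (3)·(110) + (2)·(-417) + (-2)·(-11) = 2
  c_4 = (0)·(29) + (-4)·(-51) + (-2)·(6) + (0)·(40) + (2)·(110) + (1)·(-417) + (-1)·(-11) = 6
  c_5 = (-2)·(29) + (-16)·(-51) + (-3)·(6) + (-2)·(40) + (2)·(110) + (2)·(-417) + (4)·(-11) = 2
  c_6 = (3)·(29) + (-10)·(-51) + (-2)·(6) + (-16)·(40) + (3)·(110) + (1)·(-417) + (-13)·(-11) = 1
  c_7 = (0)·(29) + (-9)·(-51) + (-1)·(6) + (-2)·(40) + (4)·(110) + (2)·(-417) + (-2)·(-11) = 1
Writing each c_i in base p = 7:
  c_1 = 2 = 2·7^0
  c_2 = 2 = 2·7^0
  c_3 = 2 = 2·7^0
  c_4 = 6 = 6·7^0
  c_5 = 2 = 2·7^0
  c_6 = 1 = 1·7^0
  c_7 = 1 = 1·7^0
λ_0 = (2, 2, 2, 6, 2, 1, 1)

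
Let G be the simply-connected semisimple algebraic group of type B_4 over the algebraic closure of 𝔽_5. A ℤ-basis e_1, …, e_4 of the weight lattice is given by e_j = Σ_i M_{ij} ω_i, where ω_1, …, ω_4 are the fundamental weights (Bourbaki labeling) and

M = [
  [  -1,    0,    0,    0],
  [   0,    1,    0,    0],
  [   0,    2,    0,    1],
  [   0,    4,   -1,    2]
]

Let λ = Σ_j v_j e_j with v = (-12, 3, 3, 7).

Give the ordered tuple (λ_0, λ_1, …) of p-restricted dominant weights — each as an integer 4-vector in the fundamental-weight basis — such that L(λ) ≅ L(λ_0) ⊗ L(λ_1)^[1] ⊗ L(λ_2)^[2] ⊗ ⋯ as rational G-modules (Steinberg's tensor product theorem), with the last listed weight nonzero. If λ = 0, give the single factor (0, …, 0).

((2, 3, 3, 3), (2, 0, 2, 4))

Converting to the ω-basis (c_i = row i of M dotted with v = (-12, 3, 3, 7)):
  c_1 = (-1)·(-12) + 0·3 + 0·3 + 0·7 = 12
  c_2 = (0)·(-12) + 1·3 + 0·3 + 0·7 = 3
  c_3 = (0)·(-12) + 2·3 + 0·3 + 1·7 = 13
  c_4 = (0)·(-12) + 4·3 + (-1)·(3) + 2·7 = 23
p = 5; digits c_i = Σ_j d_{ij}·5^j, 0 ≤ d_{ij} < 5:
  c_1 = 12 = 2·5^0 + 2·5^1
  c_2 = 3 = 3·5^0
  c_3 = 13 = 3·5^0 + 2·5^1
  c_4 = 23 = 3·5^0 + 4·5^1
p-restricted factor λ_0 = (2, 3, 3, 3)
p-restricted factor λ_1 = (2, 0, 2, 4)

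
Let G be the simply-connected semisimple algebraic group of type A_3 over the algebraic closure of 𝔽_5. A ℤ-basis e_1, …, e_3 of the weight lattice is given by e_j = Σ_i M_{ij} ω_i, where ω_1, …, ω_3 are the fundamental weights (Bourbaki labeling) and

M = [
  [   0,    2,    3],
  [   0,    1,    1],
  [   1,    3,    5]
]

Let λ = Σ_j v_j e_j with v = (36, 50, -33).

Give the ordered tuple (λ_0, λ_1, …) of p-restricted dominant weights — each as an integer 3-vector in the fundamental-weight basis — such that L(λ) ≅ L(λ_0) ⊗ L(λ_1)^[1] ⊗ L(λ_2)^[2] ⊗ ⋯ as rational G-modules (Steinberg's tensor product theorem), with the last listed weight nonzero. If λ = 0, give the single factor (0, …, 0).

((1, 2, 1), (0, 3, 4))

Converting to the ω-basis (c_i = row i of M dotted with v = (36, 50, -33)):
  c_1 = (0)·(36) + (2)·(50) + (3)·(-33) = 1
  c_2 = (0)·(36) + (1)·(50) + (1)·(-33) = 17
  c_3 = (1)·(36) + (3)·(50) + (5)·(-33) = 21
Writing each c_i in base p = 5:
  c_1 = 1 = 1·5^0
  c_2 = 17 = 2·5^0 + 3·5^1
  c_3 = 21 = 1·5^0 + 4·5^1
p-restricted factor λ_0 = (1, 2, 1)
p-restricted factor λ_1 = (0, 3, 4)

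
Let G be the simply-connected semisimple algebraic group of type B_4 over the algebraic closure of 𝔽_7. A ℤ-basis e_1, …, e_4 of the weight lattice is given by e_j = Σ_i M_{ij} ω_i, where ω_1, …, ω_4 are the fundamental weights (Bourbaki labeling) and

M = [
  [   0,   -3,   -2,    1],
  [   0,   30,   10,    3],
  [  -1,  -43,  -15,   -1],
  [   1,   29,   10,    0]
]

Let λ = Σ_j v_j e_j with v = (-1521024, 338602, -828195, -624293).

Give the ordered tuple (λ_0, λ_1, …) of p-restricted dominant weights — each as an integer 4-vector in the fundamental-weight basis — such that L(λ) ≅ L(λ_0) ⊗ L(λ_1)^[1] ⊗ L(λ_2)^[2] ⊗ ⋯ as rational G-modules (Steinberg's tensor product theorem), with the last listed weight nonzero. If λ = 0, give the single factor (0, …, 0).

((2, 4, 5, 6), (3, 6, 3, 2), (3, 2, 2, 0), (5, 2, 3, 6), (6, 1, 3, 6))

Compute c_i = Σ_j M_{ij} v_j with v = (-1521024, 338602, -828195, -624293):
  c_1 = (0)·(-1521024) + (-3)·(338602) + (-2)·(-828195) + (1)·(-624293) = 16291
  c_2 = (0)·(-1521024) + 30·338602 + (10)·(-828195) + (3)·(-624293) = 3231
  c_3 = (-1)·(-1521024) + (-43)·(338602) + (-15)·(-828195) + (-1)·(-624293) = 8356
  c_4 = (1)·(-1521024) + 29·338602 + (10)·(-828195) + (0)·(-624293) = 16484
Expand coordinatewise in base 7:
  c_1 = 16291 = 2·7^0 + 3·7^1 + 3·7^2 + 5·7^3 + 6·7^4
  c_2 = 3231 = 4·7^0 + 6·7^1 + 2·7^2 + 2·7^3 + 1·7^4
  c_3 = 8356 = 5·7^0 + 3·7^1 + 2·7^2 + 3·7^3 + 3·7^4
  c_4 = 16484 = 6·7^0 + 2·7^1 + 0·7^2 + 6·7^3 + 6·7^4
λ_0 = (2, 4, 5, 6)
λ_1 = (3, 6, 3, 2)
λ_2 = (3, 2, 2, 0)
λ_3 = (5, 2, 3, 6)
λ_4 = (6, 1, 3, 6)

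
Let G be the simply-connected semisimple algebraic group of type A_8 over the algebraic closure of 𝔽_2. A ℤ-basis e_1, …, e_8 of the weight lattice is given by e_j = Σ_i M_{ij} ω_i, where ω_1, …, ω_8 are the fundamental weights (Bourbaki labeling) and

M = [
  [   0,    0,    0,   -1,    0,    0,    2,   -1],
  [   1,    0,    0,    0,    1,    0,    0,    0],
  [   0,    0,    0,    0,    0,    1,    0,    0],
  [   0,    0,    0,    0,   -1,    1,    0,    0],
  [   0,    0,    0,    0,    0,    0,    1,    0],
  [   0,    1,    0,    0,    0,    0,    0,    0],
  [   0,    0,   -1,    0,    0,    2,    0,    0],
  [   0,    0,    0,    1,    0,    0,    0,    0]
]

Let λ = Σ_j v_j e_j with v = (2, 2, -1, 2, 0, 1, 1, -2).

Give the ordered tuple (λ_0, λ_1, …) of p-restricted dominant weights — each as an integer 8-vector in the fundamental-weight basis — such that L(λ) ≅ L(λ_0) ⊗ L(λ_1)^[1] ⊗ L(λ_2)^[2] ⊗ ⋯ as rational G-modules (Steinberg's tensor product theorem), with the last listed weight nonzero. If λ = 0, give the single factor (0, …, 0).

Change of basis e → ω: c = M·v where v = (2, 2, -1, 2, 0, 1, 1, -2):
  c_1 = 0*2 + 0*2 + 0*-1 + -1*2 + 0*0 + 0*1 + 2*1 + -1*-2 = 2
  c_2 = 1*2 + 0*2 + 0*-1 + 0*2 + 1*0 + 0*1 + 0*1 + 0*-2 = 2
  c_3 = 0*2 + 0*2 + 0*-1 + 0*2 + 0*0 + 1*1 + 0*1 + 0*-2 = 1
  c_4 = 0*2 + 0*2 + 0*-1 + 0*2 + -1*0 + 1*1 + 0*1 + 0*-2 = 1
  c_5 = 0*2 + 0*2 + 0*-1 + 0*2 + 0*0 + 0*1 + 1*1 + 0*-2 = 1
  c_6 = 0*2 + 1*2 + 0*-1 + 0*2 + 0*0 + 0*1 + 0*1 + 0*-2 = 2
  c_7 = 0*2 + 0*2 + -1*-1 + 0*2 + 0*0 + 2*1 + 0*1 + 0*-2 = 3
  c_8 = 0*2 + 0*2 + 0*-1 + 1*2 + 0*0 + 0*1 + 0*1 + 0*-2 = 2
p = 2; digits c_i = Σ_j d_{ij}·2^j, 0 ≤ d_{ij} < 2:
  c_1 = 2 = 0·2^0 + 1·2^1
  c_2 = 2 = 0·2^0 + 1·2^1
  c_3 = 1 = 1·2^0
  c_4 = 1 = 1·2^0
  c_5 = 1 = 1·2^0
  c_6 = 2 = 0·2^0 + 1·2^1
  c_7 = 3 = 1·2^0 + 1·2^1
  c_8 = 2 = 0·2^0 + 1·2^1
p-restricted factor λ_0 = (0, 0, 1, 1, 1, 0, 1, 0)
p-restricted factor λ_1 = (1, 1, 0, 0, 0, 1, 1, 1)

((0, 0, 1, 1, 1, 0, 1, 0), (1, 1, 0, 0, 0, 1, 1, 1))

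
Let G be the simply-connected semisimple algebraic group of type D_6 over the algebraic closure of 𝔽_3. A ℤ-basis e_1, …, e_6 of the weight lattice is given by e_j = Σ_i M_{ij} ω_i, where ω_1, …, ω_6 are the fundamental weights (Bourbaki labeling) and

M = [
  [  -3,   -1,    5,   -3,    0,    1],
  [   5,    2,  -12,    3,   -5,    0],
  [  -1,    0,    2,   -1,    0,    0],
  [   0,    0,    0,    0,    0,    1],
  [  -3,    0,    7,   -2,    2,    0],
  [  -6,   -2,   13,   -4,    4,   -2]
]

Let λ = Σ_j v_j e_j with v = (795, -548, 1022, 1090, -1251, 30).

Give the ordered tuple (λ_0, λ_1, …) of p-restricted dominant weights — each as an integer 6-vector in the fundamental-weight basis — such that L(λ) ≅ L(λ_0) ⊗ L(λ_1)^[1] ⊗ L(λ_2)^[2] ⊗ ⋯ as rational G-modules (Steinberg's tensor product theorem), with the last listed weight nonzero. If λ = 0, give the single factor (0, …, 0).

((0, 2, 0, 0, 0, 2), (2, 1, 2, 1, 2, 2), (0, 0, 2, 0, 0, 2), (1, 2, 2, 1, 0, 0), (0, 1, 1, 0, 1, 2))

In the fundamental-weight basis, λ has coordinates c = M·v (v = (795, -548, 1022, 1090, -1251, 30)):
  c_1 = (-3)·(795) + (-1)·(-548) + (5)·(1022) + (-3)·(1090) + (0)·(-1251) + (1)·(30) = 33
  c_2 = (5)·(795) + (2)·(-548) + (-12)·(1022) + (3)·(1090) + (-5)·(-1251) + (0)·(30) = 140
  c_3 = (-1)·(795) + (0)·(-548) + (2)·(1022) + (-1)·(1090) + (0)·(-1251) + (0)·(30) = 159
  c_4 = (0)·(795) + (0)·(-548) + (0)·(1022) + (0)·(1090) + (0)·(-1251) + (1)·(30) = 30
  c_5 = (-3)·(795) + (0)·(-548) + (7)·(1022) + (-2)·(1090) + (2)·(-1251) + (0)·(30) = 87
  c_6 = (-6)·(795) + (-2)·(-548) + (13)·(1022) + (-4)·(1090) + (4)·(-1251) + (-2)·(30) = 188
Base-3 expansion of each c_i:
  c_1 = 33 = 0·3^0 + 2·3^1 + 0·3^2 + 1·3^3
  c_2 = 140 = 2·3^0 + 1·3^1 + 0·3^2 + 2·3^3 + 1·3^4
  c_3 = 159 = 0·3^0 + 2·3^1 + 2·3^2 + 2·3^3 + 1·3^4
  c_4 = 30 = 0·3^0 + 1·3^1 + 0·3^2 + 1·3^3
  c_5 = 87 = 0·3^0 + 2·3^1 + 0·3^2 + 0·3^3 + 1·3^4
  c_6 = 188 = 2·3^0 + 2·3^1 + 2·3^2 + 0·3^3 + 2·3^4
λ_0 = (0, 2, 0, 0, 0, 2)
λ_1 = (2, 1, 2, 1, 2, 2)
λ_2 = (0, 0, 2, 0, 0, 2)
λ_3 = (1, 2, 2, 1, 0, 0)
λ_4 = (0, 1, 1, 0, 1, 2)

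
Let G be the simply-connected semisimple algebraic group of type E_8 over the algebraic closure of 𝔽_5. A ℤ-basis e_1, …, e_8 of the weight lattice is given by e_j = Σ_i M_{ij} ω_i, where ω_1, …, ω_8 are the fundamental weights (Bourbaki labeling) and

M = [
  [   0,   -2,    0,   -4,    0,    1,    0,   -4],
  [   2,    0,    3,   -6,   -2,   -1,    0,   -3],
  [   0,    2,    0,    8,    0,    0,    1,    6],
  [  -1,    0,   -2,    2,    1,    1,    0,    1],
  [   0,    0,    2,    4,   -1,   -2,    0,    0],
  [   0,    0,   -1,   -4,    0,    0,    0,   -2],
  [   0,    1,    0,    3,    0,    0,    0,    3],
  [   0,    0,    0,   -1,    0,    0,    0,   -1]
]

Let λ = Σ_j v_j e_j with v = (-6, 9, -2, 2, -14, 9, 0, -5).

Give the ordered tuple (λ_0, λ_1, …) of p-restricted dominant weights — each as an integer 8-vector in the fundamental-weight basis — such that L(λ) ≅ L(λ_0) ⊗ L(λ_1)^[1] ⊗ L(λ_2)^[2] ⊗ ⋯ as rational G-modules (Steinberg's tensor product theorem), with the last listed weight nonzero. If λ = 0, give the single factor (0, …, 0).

Change of basis e → ω: c = M·v where v = (-6, 9, -2, 2, -14, 9, 0, -5):
  c_1 = (0)·(-6) + (-2)·(9) + (0)·(-2) + (-4)·(2) + (0)·(-14) + 1·9 + 0·0 + (-4)·(-5) = 3
  c_2 = (2)·(-6) + 0·9 + (3)·(-2) + (-6)·(2) + (-2)·(-14) + (-1)·(9) + 0·0 + (-3)·(-5) = 4
  c_3 = (0)·(-6) + 2·9 + (0)·(-2) + 8·2 + (0)·(-14) + 0·9 + 1·0 + (6)·(-5) = 4
  c_4 = (-1)·(-6) + 0·9 + (-2)·(-2) + 2·2 + (1)·(-14) + 1·9 + 0·0 + (1)·(-5) = 4
  c_5 = (0)·(-6) + 0·9 + (2)·(-2) + 4·2 + (-1)·(-14) + (-2)·(9) + 0·0 + (0)·(-5) = 0
  c_6 = (0)·(-6) + 0·9 + (-1)·(-2) + (-4)·(2) + (0)·(-14) + 0·9 + 0·0 + (-2)·(-5) = 4
  c_7 = (0)·(-6) + 1·9 + (0)·(-2) + 3·2 + (0)·(-14) + 0·9 + 0·0 + (3)·(-5) = 0
  c_8 = (0)·(-6) + 0·9 + (0)·(-2) + (-1)·(2) + (0)·(-14) + 0·9 + 0·0 + (-1)·(-5) = 3
p = 5; digits c_i = Σ_j d_{ij}·5^j, 0 ≤ d_{ij} < 5:
  c_1 = 3 = 3·5^0
  c_2 = 4 = 4·5^0
  c_3 = 4 = 4·5^0
  c_4 = 4 = 4·5^0
  c_5 = 0
  c_6 = 4 = 4·5^0
  c_7 = 0
  c_8 = 3 = 3·5^0
p-restricted factor λ_0 = (3, 4, 4, 4, 0, 4, 0, 3)

((3, 4, 4, 4, 0, 4, 0, 3),)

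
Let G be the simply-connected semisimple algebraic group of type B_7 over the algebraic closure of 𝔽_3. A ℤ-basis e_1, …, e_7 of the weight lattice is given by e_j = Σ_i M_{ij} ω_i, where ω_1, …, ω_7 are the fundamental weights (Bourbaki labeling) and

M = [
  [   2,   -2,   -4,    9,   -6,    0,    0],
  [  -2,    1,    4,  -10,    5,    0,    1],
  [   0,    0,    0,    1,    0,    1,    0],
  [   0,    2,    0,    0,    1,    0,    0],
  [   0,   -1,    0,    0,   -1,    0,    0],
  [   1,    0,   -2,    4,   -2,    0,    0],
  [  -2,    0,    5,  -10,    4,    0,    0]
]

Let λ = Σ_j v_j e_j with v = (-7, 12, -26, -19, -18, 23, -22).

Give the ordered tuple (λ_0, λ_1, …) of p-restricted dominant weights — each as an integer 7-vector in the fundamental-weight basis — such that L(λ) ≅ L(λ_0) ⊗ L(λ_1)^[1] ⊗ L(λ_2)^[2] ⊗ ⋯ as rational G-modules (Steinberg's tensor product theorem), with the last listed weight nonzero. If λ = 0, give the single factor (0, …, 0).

Converting to the ω-basis (c_i = row i of M dotted with v = (-7, 12, -26, -19, -18, 23, -22)):
  c_1 = (2)·(-7) + (-2)·(12) + (-4)·(-26) + (9)·(-19) + (-6)·(-18) + (0)·(23) + (0)·(-22) = 3
  c_2 = (-2)·(-7) + (1)·(12) + (4)·(-26) + (-10)·(-19) + (5)·(-18) + (0)·(23) + (1)·(-22) = 0
  c_3 = (0)·(-7) + (0)·(12) + (0)·(-26) + (1)·(-19) + (0)·(-18) + (1)·(23) + (0)·(-22) = 4
  c_4 = (0)·(-7) + (2)·(12) + (0)·(-26) + (0)·(-19) + (1)·(-18) + (0)·(23) + (0)·(-22) = 6
  c_5 = (0)·(-7) + (-1)·(12) + (0)·(-26) + (0)·(-19) + (-1)·(-18) + (0)·(23) + (0)·(-22) = 6
  c_6 = (1)·(-7) + (0)·(12) + (-2)·(-26) + (4)·(-19) + (-2)·(-18) + (0)·(23) + (0)·(-22) = 5
  c_7 = (-2)·(-7) + (0)·(12) + (5)·(-26) + (-10)·(-19) + (4)·(-18) + (0)·(23) + (0)·(-22) = 2
Base-3 expansion of each c_i:
  c_1 = 3 = 0·3^0 + 1·3^1
  c_2 = 0
  c_3 = 4 = 1·3^0 + 1·3^1
  c_4 = 6 = 0·3^0 + 2·3^1
  c_5 = 6 = 0·3^0 + 2·3^1
  c_6 = 5 = 2·3^0 + 1·3^1
  c_7 = 2 = 2·3^0
λ_0 = (0, 0, 1, 0, 0, 2, 2)
λ_1 = (1, 0, 1, 2, 2, 1, 0)

((0, 0, 1, 0, 0, 2, 2), (1, 0, 1, 2, 2, 1, 0))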